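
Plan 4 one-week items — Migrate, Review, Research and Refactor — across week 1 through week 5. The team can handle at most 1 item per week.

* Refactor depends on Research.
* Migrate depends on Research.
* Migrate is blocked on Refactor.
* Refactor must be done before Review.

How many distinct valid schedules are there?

10

Splitting on Migrate: it can be week 3 (2), week 4 (4), week 5 (4). Listing each branch's schedules as (Review, Research, Refactor) by week number:
Migrate=week 3: (4,1,2) (5,1,2) — 2.
Migrate=week 4: (3,1,2) (5,1,2) (5,1,3) (5,2,3) — 4.
Migrate=week 5: (3,1,2) (4,1,2) (4,1,3) (4,2,3) — 4.
Summing: 2 + 4 + 4 = 10.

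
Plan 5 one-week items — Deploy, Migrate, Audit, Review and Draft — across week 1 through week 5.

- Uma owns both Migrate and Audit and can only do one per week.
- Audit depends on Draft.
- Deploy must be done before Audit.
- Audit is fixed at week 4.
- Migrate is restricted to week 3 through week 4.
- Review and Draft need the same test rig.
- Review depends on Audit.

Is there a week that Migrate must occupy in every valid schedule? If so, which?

week 3

Migrate's window is week 3–week 4.
Audit is fixed at week 4, and Migrate can't share a week with Audit.
So Migrate must be week 3.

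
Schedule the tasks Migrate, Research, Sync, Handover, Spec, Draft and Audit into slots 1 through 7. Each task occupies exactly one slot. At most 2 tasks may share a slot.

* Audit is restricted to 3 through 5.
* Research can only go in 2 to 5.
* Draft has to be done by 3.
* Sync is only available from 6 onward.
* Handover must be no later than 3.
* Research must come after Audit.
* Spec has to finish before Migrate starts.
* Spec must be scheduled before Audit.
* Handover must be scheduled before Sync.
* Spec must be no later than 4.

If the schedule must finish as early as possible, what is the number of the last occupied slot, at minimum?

The precedence chain requires at least 3 distinct slots.
With at most 2 per slot and 7 tasks, at least 4 slots are needed.
Sync can't be placed before 6, so the schedule must run through at least slot 6.
6 works (last occupied slot: 6): for example Migrate -> 3, Spec -> 2, Handover -> 1, Research -> 4, Draft -> 1, Sync -> 6, Audit -> 3.

6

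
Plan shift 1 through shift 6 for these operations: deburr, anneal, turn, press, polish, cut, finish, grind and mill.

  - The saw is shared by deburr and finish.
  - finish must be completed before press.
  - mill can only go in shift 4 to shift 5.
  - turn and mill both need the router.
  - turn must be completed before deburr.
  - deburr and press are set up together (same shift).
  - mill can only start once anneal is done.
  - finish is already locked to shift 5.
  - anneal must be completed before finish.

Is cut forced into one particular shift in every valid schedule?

cut can be shift 1 (e.g. turn=shift 1, polish=shift 1, grind=shift 1, deburr=shift 6, mill=shift 4, finish=shift 5, anneal=shift 1, press=shift 6, cut=shift 1) or shift 2 (e.g. polish in shift 1, press in shift 6, finish in shift 5, anneal in shift 1, mill in shift 4, cut in shift 2, turn in shift 1, grind in shift 1, deburr in shift 6).

No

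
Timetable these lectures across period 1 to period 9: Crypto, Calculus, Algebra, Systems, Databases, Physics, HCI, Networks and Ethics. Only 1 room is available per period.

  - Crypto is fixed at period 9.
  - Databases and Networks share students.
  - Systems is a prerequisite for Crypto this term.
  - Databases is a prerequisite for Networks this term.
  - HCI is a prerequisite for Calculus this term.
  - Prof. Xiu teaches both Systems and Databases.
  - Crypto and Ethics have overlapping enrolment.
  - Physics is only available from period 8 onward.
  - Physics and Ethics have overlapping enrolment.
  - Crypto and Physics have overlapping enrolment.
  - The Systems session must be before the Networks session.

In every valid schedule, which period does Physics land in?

Physics's window is period 8–period 9.
Crypto is fixed at period 9, and Physics can't share a period with Crypto.
So Physics must be period 8.

period 8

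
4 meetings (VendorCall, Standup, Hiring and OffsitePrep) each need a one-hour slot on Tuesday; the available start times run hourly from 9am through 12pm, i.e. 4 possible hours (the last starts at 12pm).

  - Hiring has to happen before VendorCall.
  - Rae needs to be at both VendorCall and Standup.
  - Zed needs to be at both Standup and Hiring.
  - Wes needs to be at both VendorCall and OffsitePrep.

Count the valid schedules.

36

Splitting on VendorCall: it can be 10am (6), 11am (12), 12pm (18). Listing each branch's schedules as (Standup, Hiring, OffsitePrep):
VendorCall=10am: (11am,9am,9am) (11am,9am,11am) (11am,9am,12pm) (12pm,9am,9am) (12pm,9am,11am) (12pm,9am,12pm) — 6.
VendorCall=11am: (9am,10am,9am) (9am,10am,10am) (9am,10am,12pm) (10am,9am,9am) (10am,9am,10am) (10am,9am,12pm) (12pm,9am,9am) (12pm,9am,10am) (12pm,9am,12pm) (12pm,10am,9am) (12pm,10am,10am) (12pm,10am,12pm) — 12.
VendorCall=12pm: (9am,10am,9am) (9am,10am,10am) (9am,10am,11am) (9am,11am,9am) (9am,11am,10am) (9am,11am,11am) (10am,9am,9am) (10am,9am,10am) (10am,9am,11am) (10am,11am,9am) (10am,11am,10am) (10am,11am,11am) (11am,9am,9am) (11am,9am,10am) (11am,9am,11am) (11am,10am,9am) (11am,10am,10am) (11am,10am,11am) — 18.
Summing: 6 + 12 + 18 = 36.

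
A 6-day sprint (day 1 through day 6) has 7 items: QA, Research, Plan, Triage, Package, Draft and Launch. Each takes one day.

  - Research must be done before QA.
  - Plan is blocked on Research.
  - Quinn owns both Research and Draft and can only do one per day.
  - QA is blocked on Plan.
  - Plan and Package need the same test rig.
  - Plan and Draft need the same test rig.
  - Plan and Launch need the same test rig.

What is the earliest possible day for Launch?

day 1

Launch at day 1 is achievable: Launch in day 1, Research in day 1, Triage in day 1, Package in day 1, Plan in day 2, Draft in day 3, QA in day 3.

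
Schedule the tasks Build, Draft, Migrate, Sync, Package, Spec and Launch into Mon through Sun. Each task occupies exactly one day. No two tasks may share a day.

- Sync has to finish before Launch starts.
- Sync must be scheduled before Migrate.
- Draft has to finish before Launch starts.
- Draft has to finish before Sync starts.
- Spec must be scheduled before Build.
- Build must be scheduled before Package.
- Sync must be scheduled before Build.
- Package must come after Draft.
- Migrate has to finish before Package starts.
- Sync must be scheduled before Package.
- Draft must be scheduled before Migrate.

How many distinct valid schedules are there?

Splitting on Build: it can be Thu (9), Fri (12), Sat (10). Listing each branch's schedules as (Draft, Migrate, Sync, Package, Spec, Launch):
Build=Thu: (Mon,Fri,Tue,Sat,Wed,Sun) (Mon,Fri,Tue,Sun,Wed,Sat) (Mon,Fri,Wed,Sat,Tue,Sun) (Mon,Fri,Wed,Sun,Tue,Sat) (Mon,Sat,Tue,Sun,Wed,Fri) (Mon,Sat,Wed,Sun,Tue,Fri) (Tue,Fri,Wed,Sat,Mon,Sun) (Tue,Fri,Wed,Sun,Mon,Sat) (Tue,Sat,Wed,Sun,Mon,Fri) — 9.
Build=Fri: (Mon,Wed,Tue,Sat,Thu,Sun) (Mon,Wed,Tue,Sun,Thu,Sat) (Mon,Thu,Tue,Sat,Wed,Sun) (Mon,Thu,Tue,Sun,Wed,Sat) (Mon,Thu,Wed,Sat,Tue,Sun) (Mon,Thu,Wed,Sun,Tue,Sat) (Mon,Sat,Tue,Sun,Wed,Thu) (Mon,Sat,Tue,Sun,Thu,Wed) (Mon,Sat,Wed,Sun,Tue,Thu) (Tue,Thu,Wed,Sat,Mon,Sun) (Tue,Thu,Wed,Sun,Mon,Sat) (Tue,Sat,Wed,Sun,Mon,Thu) — 12.
Build=Sat: (Mon,Wed,Tue,Sun,Thu,Fri) (Mon,Wed,Tue,Sun,Fri,Thu) (Mon,Thu,Tue,Sun,Wed,Fri) (Mon,Thu,Tue,Sun,Fri,Wed) (Mon,Thu,Wed,Sun,Tue,Fri) (Mon,Fri,Tue,Sun,Wed,Thu) (Mon,Fri,Tue,Sun,Thu,Wed) (Mon,Fri,Wed,Sun,Tue,Thu) (Tue,Thu,Wed,Sun,Mon,Fri) (Tue,Fri,Wed,Sun,Mon,Thu) — 10.
Summing: 9 + 12 + 10 = 31.

31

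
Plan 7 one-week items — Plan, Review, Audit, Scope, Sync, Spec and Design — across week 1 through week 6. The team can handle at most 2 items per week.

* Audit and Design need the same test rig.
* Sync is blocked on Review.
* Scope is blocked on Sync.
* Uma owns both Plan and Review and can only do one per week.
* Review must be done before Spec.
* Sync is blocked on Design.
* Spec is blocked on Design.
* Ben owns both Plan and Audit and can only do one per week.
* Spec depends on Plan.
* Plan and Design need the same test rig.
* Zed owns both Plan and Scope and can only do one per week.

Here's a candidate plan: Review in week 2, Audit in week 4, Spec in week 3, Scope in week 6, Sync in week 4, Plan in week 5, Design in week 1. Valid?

Spec is blocked on Design — holds.
Review must be done before Spec — holds.
Sync is blocked on Design — holds.
Plan and Design need the same test rig — holds.
Audit and Design need the same test rig — holds.
Spec depends on Plan — violated.
The team can handle at most 2 items per week — holds.
Ben owns both Plan and Audit and can only do one per week — holds.
Uma owns both Plan and Review and can only do one per week — holds.
Sync is blocked on Review — holds.
Zed owns both Plan and Scope and can only do one per week — holds.
Scope is blocked on Sync — holds.

No. Spec depends on Plan is not satisfied.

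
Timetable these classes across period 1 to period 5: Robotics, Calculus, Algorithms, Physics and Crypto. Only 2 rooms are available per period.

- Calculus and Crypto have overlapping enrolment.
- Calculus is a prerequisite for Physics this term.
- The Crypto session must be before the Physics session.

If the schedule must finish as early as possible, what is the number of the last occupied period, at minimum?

The precedence chain requires at least 2 distinct periods.
With at most 2 per period and 5 classes, at least 3 periods are needed.
3 works (last occupied period: period 3): for example Physics in period 3; Robotics in period 1; Algorithms in period 2; Calculus in period 1; Crypto in period 2.

period 3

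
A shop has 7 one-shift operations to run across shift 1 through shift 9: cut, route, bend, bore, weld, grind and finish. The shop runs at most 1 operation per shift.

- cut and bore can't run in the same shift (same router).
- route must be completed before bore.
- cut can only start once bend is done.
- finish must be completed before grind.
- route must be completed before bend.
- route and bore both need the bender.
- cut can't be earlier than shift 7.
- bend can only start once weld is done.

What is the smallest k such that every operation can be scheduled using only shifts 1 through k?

The precedence chain requires at least 3 distinct shifts.
With at most 1 per shift and 7 operations, at least 7 shifts are needed.
cut can't be placed before shift 7, so the schedule must run through at least shift 7.
7 works (last occupied shift: shift 7): for example grind=shift 6; finish=shift 5; bend=shift 3; bore=shift 4; route=shift 1; weld=shift 2; cut=shift 7.

7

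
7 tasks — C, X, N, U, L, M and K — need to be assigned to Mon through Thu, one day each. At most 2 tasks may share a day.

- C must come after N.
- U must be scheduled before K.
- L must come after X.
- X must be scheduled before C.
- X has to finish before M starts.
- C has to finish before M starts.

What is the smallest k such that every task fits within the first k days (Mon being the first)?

4 days

The precedence chain requires at least 3 distinct days.
With at most 2 per day and 7 tasks, at least 4 days are needed.
4 works (last occupied day: Thu): for example U=Tue; X=Mon; L=Wed; N=Mon; C=Tue; K=Thu; M=Wed.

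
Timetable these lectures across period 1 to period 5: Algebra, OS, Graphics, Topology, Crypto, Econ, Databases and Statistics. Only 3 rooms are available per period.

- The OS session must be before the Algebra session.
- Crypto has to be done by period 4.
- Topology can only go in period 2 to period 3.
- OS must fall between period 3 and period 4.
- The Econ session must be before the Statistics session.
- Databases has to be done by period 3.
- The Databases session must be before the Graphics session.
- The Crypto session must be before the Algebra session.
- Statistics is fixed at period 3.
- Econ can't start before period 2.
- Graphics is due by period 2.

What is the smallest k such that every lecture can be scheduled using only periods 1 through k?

4

The precedence chain requires at least 2 distinct periods.
With at most 3 per period and 8 lectures, at least 3 periods are needed.
Propagating the time windows through the other constraints, Algebra can't land before period 4, so the schedule must run through at least period 4.
4 works (last occupied period: period 4): for example Graphics -> period 2, Databases -> period 1, Algebra -> period 4, Econ -> period 2, Topology -> period 2, Statistics -> period 3, OS -> period 3, Crypto -> period 1.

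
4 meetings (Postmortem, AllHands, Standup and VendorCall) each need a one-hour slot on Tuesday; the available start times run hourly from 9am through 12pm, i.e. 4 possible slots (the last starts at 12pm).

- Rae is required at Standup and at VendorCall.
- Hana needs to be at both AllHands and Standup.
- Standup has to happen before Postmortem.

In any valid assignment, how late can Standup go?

Downstream work caps Standup at 11am.
Standup at 11am is achievable: AllHands=9am, Standup=11am, Postmortem=12pm, VendorCall=9am.

11am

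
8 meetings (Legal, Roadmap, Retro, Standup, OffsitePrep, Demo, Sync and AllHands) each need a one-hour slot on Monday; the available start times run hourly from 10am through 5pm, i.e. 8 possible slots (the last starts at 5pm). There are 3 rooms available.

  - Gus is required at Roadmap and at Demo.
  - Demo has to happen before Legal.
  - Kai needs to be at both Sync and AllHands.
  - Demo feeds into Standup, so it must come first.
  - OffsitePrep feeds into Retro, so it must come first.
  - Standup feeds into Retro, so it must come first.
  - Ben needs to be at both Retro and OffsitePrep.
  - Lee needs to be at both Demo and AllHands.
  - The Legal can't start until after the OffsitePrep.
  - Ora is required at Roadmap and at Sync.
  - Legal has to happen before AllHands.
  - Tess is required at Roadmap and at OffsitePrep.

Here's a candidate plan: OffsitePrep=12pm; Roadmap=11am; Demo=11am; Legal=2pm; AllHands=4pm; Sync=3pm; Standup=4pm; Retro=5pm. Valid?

Standup feeds into Retro, so it must come first — holds.
Tess is required at Roadmap and at OffsitePrep — holds.
Ora is required at Roadmap and at Sync — holds.
Demo feeds into Standup, so it must come first — holds.
OffsitePrep feeds into Retro, so it must come first — holds.
Legal has to happen before AllHands — holds.
There are 3 rooms available — holds.
Demo has to happen before Legal — holds.
Kai needs to be at both Sync and AllHands — holds.
Gus is required at Roadmap and at Demo — violated.
The Legal can't start until after the OffsitePrep — holds.
Lee needs to be at both Demo and AllHands — holds.
Ben needs to be at both Retro and OffsitePrep — holds.

No. Gus is required at Roadmap and at Demo is not satisfied.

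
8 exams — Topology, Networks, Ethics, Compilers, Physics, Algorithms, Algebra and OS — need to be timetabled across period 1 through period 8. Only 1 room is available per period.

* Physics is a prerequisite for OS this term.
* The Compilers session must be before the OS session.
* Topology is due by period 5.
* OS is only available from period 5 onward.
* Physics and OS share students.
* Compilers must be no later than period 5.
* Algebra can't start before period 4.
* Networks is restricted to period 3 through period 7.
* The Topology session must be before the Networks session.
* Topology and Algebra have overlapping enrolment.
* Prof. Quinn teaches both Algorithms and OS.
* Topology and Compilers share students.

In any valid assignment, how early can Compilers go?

period 1

Compilers's own window allows nothing later than period 5.
Compilers at period 1 is achievable: Topology in period 2, Algebra in period 6, Physics in period 4, Networks in period 3, Ethics in period 7, Algorithms in period 8, Compilers in period 1, OS in period 5.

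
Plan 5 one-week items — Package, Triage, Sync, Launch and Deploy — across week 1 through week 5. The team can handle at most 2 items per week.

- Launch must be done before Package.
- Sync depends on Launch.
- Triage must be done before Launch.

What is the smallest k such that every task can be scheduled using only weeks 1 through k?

3

The precedence chain requires at least 3 distinct weeks.
With at most 2 per week and 5 tasks, at least 3 weeks are needed.
3 works (last occupied week: week 3): for example Triage in week 1, Sync in week 3, Launch in week 2, Package in week 3, Deploy in week 1.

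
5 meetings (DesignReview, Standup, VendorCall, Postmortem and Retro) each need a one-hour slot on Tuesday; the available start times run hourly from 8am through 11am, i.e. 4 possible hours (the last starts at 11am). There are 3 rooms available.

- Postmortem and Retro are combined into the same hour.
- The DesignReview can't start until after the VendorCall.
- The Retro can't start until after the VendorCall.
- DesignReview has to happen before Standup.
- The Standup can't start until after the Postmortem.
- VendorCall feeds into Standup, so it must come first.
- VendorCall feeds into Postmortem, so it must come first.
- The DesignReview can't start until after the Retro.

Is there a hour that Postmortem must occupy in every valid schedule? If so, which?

Precedence pushes Postmortem to at least 9am; Postmortem must be in the same hour as Retro, which can't be after 9am, so Postmortem is at most 9am.
So Postmortem is pinned to 9am.

9am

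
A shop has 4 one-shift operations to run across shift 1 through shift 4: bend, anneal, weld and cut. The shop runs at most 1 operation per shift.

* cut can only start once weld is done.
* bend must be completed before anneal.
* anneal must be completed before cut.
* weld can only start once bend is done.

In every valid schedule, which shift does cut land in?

Precedence pushes cut to at least shift 3.
So cut is pinned to shift 4.

shift 4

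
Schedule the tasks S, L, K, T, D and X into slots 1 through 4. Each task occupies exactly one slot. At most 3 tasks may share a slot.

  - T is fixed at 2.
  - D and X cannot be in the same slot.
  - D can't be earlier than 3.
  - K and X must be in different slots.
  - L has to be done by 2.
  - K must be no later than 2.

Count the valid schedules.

58

Splitting on S: it can be 1 (16), 2 (10), 3 (16), 4 (16). Listing each branch's schedules as (L, K, T, D, X):
S=1: (1,1,2,3,2) (1,1,2,3,4) (1,1,2,4,2) (1,1,2,4,3) (1,2,2,3,1) (1,2,2,3,4) (1,2,2,4,1) (1,2,2,4,3) (2,1,2,3,2) (2,1,2,3,4) (2,1,2,4,2) (2,1,2,4,3) (2,2,2,3,1) (2,2,2,3,4) (2,2,2,4,1) (2,2,2,4,3) — 16.
S=2: (1,1,2,3,2) (1,1,2,3,4) (1,1,2,4,2) (1,1,2,4,3) (1,2,2,3,1) (1,2,2,3,4) (1,2,2,4,1) (1,2,2,4,3) (2,1,2,3,4) (2,1,2,4,3) — 10.
S=3: (1,1,2,3,2) (1,1,2,3,4) (1,1,2,4,2) (1,1,2,4,3) (1,2,2,3,1) (1,2,2,3,4) (1,2,2,4,1) (1,2,2,4,3) (2,1,2,3,2) (2,1,2,3,4) (2,1,2,4,2) (2,1,2,4,3) (2,2,2,3,1) (2,2,2,3,4) (2,2,2,4,1) (2,2,2,4,3) — 16.
S=4: (1,1,2,3,2) (1,1,2,3,4) (1,1,2,4,2) (1,1,2,4,3) (1,2,2,3,1) (1,2,2,3,4) (1,2,2,4,1) (1,2,2,4,3) (2,1,2,3,2) (2,1,2,3,4) (2,1,2,4,2) (2,1,2,4,3) (2,2,2,3,1) (2,2,2,3,4) (2,2,2,4,1) (2,2,2,4,3) — 16.
Summing: 16 + 10 + 16 + 16 = 58.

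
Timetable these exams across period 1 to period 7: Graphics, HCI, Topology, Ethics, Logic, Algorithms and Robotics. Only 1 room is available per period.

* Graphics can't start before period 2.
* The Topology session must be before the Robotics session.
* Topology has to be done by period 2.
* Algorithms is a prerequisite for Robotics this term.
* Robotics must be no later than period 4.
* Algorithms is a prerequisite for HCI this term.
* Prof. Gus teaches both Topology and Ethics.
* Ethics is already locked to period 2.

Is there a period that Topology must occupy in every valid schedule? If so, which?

Topology's window is period 1–period 2.
Ethics is fixed at period 2, and Topology can't share a period with Ethics.
So Topology must be period 1.

period 1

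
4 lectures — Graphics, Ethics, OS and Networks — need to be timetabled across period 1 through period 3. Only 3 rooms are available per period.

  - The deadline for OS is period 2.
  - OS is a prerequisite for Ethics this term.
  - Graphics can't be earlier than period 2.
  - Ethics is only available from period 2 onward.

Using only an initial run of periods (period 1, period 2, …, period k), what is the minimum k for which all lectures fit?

2

The precedence chain requires at least 2 distinct periods.
With at most 3 per period and 4 lectures, at least 2 periods are needed.
2 works (last occupied period: period 2): for example Graphics=period 2; OS=period 1; Ethics=period 2; Networks=period 1.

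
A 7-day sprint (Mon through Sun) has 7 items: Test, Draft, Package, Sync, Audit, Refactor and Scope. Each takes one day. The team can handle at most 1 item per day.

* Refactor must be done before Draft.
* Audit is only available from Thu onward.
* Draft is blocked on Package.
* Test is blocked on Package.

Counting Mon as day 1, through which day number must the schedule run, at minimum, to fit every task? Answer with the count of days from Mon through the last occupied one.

7

The precedence chain requires at least 2 distinct days.
With at most 1 per day and 7 tasks, at least 7 days are needed.
Audit can't be placed before Thu — that is day 4 counting from Mon — so the schedule must run through at least 4 days.
7 works (last occupied day: Sun): for example Scope -> Sun; Test -> Fri; Sync -> Sat; Audit -> Thu; Package -> Mon; Refactor -> Tue; Draft -> Wed.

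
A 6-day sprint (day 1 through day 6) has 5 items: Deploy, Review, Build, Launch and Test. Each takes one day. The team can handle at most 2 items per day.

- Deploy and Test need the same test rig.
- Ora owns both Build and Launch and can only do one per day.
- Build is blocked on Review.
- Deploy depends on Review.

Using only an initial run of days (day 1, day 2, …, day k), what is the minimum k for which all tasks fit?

The precedence chain requires at least 2 distinct days.
With at most 2 per day and 5 tasks, at least 3 days are needed.
3 works (last occupied day: day 3): for example Test=day 3, Launch=day 1, Review=day 1, Deploy=day 2, Build=day 2.

3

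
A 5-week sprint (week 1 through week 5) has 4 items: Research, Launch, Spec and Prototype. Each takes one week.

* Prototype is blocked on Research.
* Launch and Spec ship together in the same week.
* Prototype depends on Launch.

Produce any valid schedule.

Research in week 1; Launch in week 1; Spec in week 1; Prototype in week 2

Checking: Research(week 1) before Prototype(week 2); Launch(week 1) before Prototype(week 2); Launch = Spec = week 1.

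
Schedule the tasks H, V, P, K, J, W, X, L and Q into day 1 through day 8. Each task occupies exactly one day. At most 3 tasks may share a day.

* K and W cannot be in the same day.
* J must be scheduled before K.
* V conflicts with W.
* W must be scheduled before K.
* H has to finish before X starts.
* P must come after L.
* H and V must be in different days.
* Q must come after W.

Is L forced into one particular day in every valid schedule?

L can be day 1 (e.g. P -> day 2; W -> day 1; L -> day 1; V -> day 3; H -> day 2; J -> day 1; K -> day 2; X -> day 3; Q -> day 3) or day 2 (e.g. Q=day 3; H=day 1; L=day 2; J=day 1; P=day 3; K=day 2; X=day 2; W=day 1; V=day 3).

No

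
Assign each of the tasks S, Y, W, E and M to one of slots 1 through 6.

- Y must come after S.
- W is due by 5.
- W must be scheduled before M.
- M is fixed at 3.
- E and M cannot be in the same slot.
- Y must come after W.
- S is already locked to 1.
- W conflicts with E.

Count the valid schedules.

36

Splitting on Y: it can be 2 (4), 3 (8), 4 (8), 5 (8), 6 (8). Listing each branch's schedules as (S, W, E, M):
Y=2: (1,1,2,3) (1,1,4,3) (1,1,5,3) (1,1,6,3) — 4.
Y=3: (1,1,2,3) (1,1,4,3) (1,1,5,3) (1,1,6,3) (1,2,1,3) (1,2,4,3) (1,2,5,3) (1,2,6,3) — 8.
Y=4: (1,1,2,3) (1,1,4,3) (1,1,5,3) (1,1,6,3) (1,2,1,3) (1,2,4,3) (1,2,5,3) (1,2,6,3) — 8.
Y=5: (1,1,2,3) (1,1,4,3) (1,1,5,3) (1,1,6,3) (1,2,1,3) (1,2,4,3) (1,2,5,3) (1,2,6,3) — 8.
Y=6: (1,1,2,3) (1,1,4,3) (1,1,5,3) (1,1,6,3) (1,2,1,3) (1,2,4,3) (1,2,5,3) (1,2,6,3) — 8.
Summing: 4 + 8 + 8 + 8 + 8 = 36.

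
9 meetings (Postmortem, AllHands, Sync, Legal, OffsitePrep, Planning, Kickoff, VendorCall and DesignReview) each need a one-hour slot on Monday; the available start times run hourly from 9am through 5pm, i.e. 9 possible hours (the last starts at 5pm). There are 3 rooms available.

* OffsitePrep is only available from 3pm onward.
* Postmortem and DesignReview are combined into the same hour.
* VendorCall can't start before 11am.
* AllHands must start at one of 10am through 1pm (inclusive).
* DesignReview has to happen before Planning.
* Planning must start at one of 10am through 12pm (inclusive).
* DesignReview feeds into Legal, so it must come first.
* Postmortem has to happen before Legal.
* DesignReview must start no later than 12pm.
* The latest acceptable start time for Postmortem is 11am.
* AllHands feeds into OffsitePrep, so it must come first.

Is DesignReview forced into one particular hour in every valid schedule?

DesignReview can be 9am (e.g. OffsitePrep -> 3pm, Legal -> 10am, Kickoff -> 11am, Sync -> 9am, AllHands -> 10am, VendorCall -> 11am, Postmortem -> 9am, Planning -> 10am, DesignReview -> 9am) or 10am (e.g. DesignReview in 10am; Postmortem in 10am; Kickoff in 9am; AllHands in 10am; OffsitePrep in 3pm; Sync in 9am; Planning in 11am; VendorCall in 11am; Legal in 11am).

No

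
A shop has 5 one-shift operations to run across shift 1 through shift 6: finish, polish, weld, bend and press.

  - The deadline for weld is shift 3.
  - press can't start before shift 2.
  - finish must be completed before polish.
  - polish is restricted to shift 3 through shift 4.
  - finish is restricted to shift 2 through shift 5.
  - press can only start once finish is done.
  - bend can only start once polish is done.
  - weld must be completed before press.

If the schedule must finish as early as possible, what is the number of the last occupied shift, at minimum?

The precedence chain requires at least 3 distinct shifts.
Propagating the time windows through the other constraints, bend can't land before shift 4, so the schedule must run through at least shift 4.
4 works (last occupied shift: shift 4): for example finish -> shift 2; weld -> shift 1; press -> shift 3; bend -> shift 4; polish -> shift 3.

shift 4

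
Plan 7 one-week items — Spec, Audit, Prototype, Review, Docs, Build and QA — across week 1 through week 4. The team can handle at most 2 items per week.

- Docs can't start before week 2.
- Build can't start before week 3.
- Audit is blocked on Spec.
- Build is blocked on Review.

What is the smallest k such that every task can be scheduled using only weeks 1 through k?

The precedence chain requires at least 2 distinct weeks.
With at most 2 per week and 7 tasks, at least 4 weeks are needed.
Build can't be placed before week 3, so the schedule must run through at least week 3.
4 works (last occupied week: week 4): for example Docs -> week 2, QA -> week 4, Review -> week 1, Audit -> week 2, Prototype -> week 3, Spec -> week 1, Build -> week 3.

4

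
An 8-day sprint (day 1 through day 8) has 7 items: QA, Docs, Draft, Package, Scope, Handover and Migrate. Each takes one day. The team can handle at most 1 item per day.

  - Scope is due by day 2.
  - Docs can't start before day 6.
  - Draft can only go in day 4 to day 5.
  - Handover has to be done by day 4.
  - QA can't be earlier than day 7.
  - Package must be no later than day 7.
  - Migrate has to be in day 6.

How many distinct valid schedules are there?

Splitting on QA: it can be day 7 (20), day 8 (20). Listing each branch's schedules as (Docs, Draft, Package, Scope, Handover, Migrate) by day number:
QA=day 7: (8,4,1,2,3,6) (8,4,2,1,3,6) (8,4,3,1,2,6) (8,4,3,2,1,6) (8,4,5,1,2,6) (8,4,5,1,3,6) (8,4,5,2,1,6) (8,4,5,2,3,6) (8,5,1,2,3,6) (8,5,1,2,4,6) (8,5,2,1,3,6) (8,5,2,1,4,6) (8,5,3,1,2,6) (8,5,3,1,4,6) (8,5,3,2,1,6) (8,5,3,2,4,6) (8,5,4,1,2,6) (8,5,4,1,3,6) (8,5,4,2,1,6) (8,5,4,2,3,6) — 20.
QA=day 8: (7,4,1,2,3,6) (7,4,2,1,3,6) (7,4,3,1,2,6) (7,4,3,2,1,6) (7,4,5,1,2,6) (7,4,5,1,3,6) (7,4,5,2,1,6) (7,4,5,2,3,6) (7,5,1,2,3,6) (7,5,1,2,4,6) (7,5,2,1,3,6) (7,5,2,1,4,6) (7,5,3,1,2,6) (7,5,3,1,4,6) (7,5,3,2,1,6) (7,5,3,2,4,6) (7,5,4,1,2,6) (7,5,4,1,3,6) (7,5,4,2,1,6) (7,5,4,2,3,6) — 20.
Summing: 20 + 20 = 40.

40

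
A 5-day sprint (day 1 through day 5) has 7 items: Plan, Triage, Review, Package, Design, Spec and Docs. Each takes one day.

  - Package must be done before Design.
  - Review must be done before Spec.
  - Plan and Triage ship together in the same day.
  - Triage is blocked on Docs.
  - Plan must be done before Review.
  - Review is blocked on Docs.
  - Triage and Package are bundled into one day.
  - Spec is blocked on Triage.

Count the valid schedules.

13

Splitting on Plan: it can be day 2 (9), day 3 (4). Listing each branch's schedules as (Triage, Review, Package, Design, Spec, Docs) by day number:
Plan=day 2: (2,3,2,3,4,1) (2,3,2,3,5,1) (2,3,2,4,4,1) (2,3,2,4,5,1) (2,3,2,5,4,1) (2,3,2,5,5,1) (2,4,2,3,5,1) (2,4,2,4,5,1) (2,4,2,5,5,1) — 9.
Plan=day 3: (3,4,3,4,5,1) (3,4,3,4,5,2) (3,4,3,5,5,1) (3,4,3,5,5,2) — 4.
Summing: 9 + 4 = 13.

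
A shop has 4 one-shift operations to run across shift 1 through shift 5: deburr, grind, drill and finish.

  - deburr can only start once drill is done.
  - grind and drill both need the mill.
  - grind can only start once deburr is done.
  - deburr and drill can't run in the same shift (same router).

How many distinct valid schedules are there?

Splitting on deburr: it can be shift 2 (15), shift 3 (20), shift 4 (15). Listing each branch's schedules as (grind, drill, finish) by shift number:
deburr=shift 2: (3,1,1) (3,1,2) (3,1,3) (3,1,4) (3,1,5) (4,1,1) (4,1,2) (4,1,3) (4,1,4) (4,1,5) (5,1,1) (5,1,2) (5,1,3) (5,1,4) (5,1,5) — 15.
deburr=shift 3: (4,1,1) (4,1,2) (4,1,3) (4,1,4) (4,1,5) (4,2,1) (4,2,2) (4,2,3) (4,2,4) (4,2,5) (5,1,1) (5,1,2) (5,1,3) (5,1,4) (5,1,5) (5,2,1) (5,2,2) (5,2,3) (5,2,4) (5,2,5) — 20.
deburr=shift 4: (5,1,1) (5,1,2) (5,1,3) (5,1,4) (5,1,5) (5,2,1) (5,2,2) (5,2,3) (5,2,4) (5,2,5) (5,3,1) (5,3,2) (5,3,3) (5,3,4) (5,3,5) — 15.
Summing: 15 + 20 + 15 = 50.

50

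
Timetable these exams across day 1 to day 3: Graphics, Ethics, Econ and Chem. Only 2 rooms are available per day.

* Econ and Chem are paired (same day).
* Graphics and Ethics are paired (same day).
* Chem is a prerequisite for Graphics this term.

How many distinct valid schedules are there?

Enumerating: Ethics in day 2; Econ in day 1; Graphics in day 2; Chem in day 1 | Graphics -> day 3, Chem -> day 1, Ethics -> day 3, Econ -> day 1 | Graphics in day 3; Econ in day 2; Ethics in day 3; Chem in day 2.

3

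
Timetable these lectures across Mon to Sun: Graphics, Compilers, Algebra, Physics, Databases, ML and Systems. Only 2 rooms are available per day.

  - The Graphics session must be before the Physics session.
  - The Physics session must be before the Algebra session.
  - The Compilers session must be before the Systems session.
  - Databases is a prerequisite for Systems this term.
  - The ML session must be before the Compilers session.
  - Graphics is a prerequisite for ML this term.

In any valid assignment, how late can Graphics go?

Thu

Downstream work caps Graphics at Thu.
Graphics at Thu is achievable: Physics -> Fri, Systems -> Sun, Graphics -> Thu, Algebra -> Sat, Databases -> Mon, Compilers -> Sat, ML -> Fri.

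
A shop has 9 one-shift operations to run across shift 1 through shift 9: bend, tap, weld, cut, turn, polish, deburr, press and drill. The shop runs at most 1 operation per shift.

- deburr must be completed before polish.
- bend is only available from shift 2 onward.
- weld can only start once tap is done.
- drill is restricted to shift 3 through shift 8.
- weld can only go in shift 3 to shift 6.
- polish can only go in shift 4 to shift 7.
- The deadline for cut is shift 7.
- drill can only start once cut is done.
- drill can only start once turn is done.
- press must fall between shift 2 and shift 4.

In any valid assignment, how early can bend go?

Bend is available from shift 2.
bend at shift 9 is achievable: deburr in shift 4, turn in shift 7, weld in shift 3, bend in shift 9, cut in shift 6, press in shift 2, polish in shift 5, tap in shift 1, drill in shift 8.
Nothing earlier works — the capacity limit rule out every shift before shift 9.

shift 9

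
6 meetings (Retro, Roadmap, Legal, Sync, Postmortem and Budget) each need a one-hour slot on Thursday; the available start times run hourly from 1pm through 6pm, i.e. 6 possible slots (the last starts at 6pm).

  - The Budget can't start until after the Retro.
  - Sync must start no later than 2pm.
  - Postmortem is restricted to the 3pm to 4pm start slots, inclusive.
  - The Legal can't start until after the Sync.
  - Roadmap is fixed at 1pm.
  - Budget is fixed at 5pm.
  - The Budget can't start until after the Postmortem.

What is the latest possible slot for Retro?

Downstream work caps Retro at 4pm.
Retro at 4pm is achievable: Legal=2pm; Retro=4pm; Budget=5pm; Sync=1pm; Postmortem=3pm; Roadmap=1pm.

4pm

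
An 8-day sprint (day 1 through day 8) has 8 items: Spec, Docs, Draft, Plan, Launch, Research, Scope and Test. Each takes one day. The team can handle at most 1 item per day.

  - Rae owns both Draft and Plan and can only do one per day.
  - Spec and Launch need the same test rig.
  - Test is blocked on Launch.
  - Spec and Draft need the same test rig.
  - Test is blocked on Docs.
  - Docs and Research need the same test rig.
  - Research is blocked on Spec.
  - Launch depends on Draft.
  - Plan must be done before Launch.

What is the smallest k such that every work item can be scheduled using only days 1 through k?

The precedence chain requires at least 3 distinct days.
With at most 1 per day and 8 work items, at least 8 days are needed.
8 works (last occupied day: day 8): for example Spec=day 6, Draft=day 1, Test=day 5, Research=day 7, Docs=day 4, Plan=day 2, Scope=day 8, Launch=day 3.

8 days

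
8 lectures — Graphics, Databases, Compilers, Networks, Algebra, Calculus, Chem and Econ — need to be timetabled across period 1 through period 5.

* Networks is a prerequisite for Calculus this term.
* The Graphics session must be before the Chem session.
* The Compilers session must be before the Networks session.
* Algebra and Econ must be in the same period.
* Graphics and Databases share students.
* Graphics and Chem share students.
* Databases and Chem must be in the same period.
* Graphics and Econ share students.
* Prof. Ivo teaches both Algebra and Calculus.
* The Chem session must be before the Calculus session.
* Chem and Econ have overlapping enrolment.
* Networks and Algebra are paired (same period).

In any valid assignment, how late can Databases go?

period 4

Databases must be in the same period as Chem, which can't be before period 2, so Databases is at least period 2; Databases must be in the same period as Chem, which can't be after period 4, so Databases is at most period 4.
Databases at period 4 is achievable: Databases -> period 4; Econ -> period 2; Chem -> period 4; Calculus -> period 5; Graphics -> period 1; Compilers -> period 1; Networks -> period 2; Algebra -> period 2.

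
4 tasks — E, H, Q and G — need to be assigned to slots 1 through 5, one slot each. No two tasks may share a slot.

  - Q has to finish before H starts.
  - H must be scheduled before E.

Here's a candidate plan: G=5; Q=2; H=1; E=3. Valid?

Invalid. Q has to finish before H starts.

H must be scheduled before E — holds.
No two tasks may share a slot — holds.
Q has to finish before H starts — violated.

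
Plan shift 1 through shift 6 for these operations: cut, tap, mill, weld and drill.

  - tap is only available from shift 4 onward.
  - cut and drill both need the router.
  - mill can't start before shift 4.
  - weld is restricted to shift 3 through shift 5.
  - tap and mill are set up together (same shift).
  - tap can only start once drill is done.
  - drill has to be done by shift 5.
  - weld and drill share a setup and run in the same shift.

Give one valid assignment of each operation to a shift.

cut -> shift 1, weld -> shift 3, mill -> shift 4, tap -> shift 4, drill -> shift 3

Checking: drill(shift 3) before tap(shift 4); cut(shift 1) != drill(shift 3); tap = mill = shift 4; weld = drill = shift 3; drill=shift 3 in [shift 1,shift 5]; mill=shift 4 in [shift 4,shift 6]; weld=shift 3 in [shift 3,shift 5]; tap=shift 4 in [shift 4,shift 6].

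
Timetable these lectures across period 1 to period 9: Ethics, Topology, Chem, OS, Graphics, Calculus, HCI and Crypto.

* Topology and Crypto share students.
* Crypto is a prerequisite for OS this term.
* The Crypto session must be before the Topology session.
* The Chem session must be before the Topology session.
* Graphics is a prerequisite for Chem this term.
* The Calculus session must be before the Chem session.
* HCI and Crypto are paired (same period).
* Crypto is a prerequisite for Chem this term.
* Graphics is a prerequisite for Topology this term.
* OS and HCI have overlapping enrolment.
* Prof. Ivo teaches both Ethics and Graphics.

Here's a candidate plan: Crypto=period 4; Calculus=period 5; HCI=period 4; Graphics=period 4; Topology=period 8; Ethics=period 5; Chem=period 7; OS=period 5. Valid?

Yes, all constraints hold

The Calculus session must be before the Chem session — holds.
Graphics is a prerequisite for Topology this term — holds.
Crypto is a prerequisite for OS this term — holds.
OS and HCI have overlapping enrolment — holds.
Prof. Ivo teaches both Ethics and Graphics — holds.
Topology and Crypto share students — holds.
Crypto is a prerequisite for Chem this term — holds.
Graphics is a prerequisite for Chem this term — holds.
HCI and Crypto are paired (same period) — holds.
The Crypto session must be before the Topology session — holds.
The Chem session must be before the Topology session — holds.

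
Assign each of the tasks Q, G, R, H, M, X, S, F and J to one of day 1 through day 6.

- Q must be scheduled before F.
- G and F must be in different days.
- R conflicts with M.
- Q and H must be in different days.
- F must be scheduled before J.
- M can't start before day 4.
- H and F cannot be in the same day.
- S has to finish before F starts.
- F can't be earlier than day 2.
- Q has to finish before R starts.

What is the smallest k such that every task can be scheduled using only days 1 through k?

4 days

The precedence chain requires at least 3 distinct days.
M can't be placed before day 4, so the schedule must run through at least day 4.
4 works (last occupied day: day 4): for example M in day 4, F in day 2, Q in day 1, H in day 3, S in day 1, R in day 2, J in day 3, G in day 1, X in day 1.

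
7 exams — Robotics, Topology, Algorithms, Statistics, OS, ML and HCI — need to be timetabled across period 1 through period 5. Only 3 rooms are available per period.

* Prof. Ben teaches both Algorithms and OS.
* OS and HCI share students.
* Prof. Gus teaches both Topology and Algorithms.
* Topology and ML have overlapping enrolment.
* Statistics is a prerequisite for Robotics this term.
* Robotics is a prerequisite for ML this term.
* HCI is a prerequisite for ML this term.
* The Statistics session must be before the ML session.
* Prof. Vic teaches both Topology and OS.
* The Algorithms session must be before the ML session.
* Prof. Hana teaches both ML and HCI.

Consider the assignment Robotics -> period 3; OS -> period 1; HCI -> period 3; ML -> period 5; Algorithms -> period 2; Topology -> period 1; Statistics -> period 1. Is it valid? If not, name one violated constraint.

Statistics is a prerequisite for Robotics this term — holds.
Prof. Gus teaches both Topology and Algorithms — holds.
The Statistics session must be before the ML session — holds.
The Algorithms session must be before the ML session — holds.
Prof. Ben teaches both Algorithms and OS — holds.
HCI is a prerequisite for ML this term — holds.
Robotics is a prerequisite for ML this term — holds.
Prof. Hana teaches both ML and HCI — holds.
Only 3 rooms are available per period — holds.
Topology and ML have overlapping enrolment — holds.
OS and HCI share students — holds.
Prof. Vic teaches both Topology and OS — violated.

No — it violates: Prof. Vic teaches both Topology and OS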